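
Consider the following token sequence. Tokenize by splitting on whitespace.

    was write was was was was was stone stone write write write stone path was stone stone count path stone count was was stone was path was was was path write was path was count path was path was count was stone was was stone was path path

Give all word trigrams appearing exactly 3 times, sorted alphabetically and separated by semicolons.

was path was; was stone was; was was stone

Trigram counts meeting the condition (exactly 3 times):
  was path was: 3
  was stone was: 3
  was was stone: 3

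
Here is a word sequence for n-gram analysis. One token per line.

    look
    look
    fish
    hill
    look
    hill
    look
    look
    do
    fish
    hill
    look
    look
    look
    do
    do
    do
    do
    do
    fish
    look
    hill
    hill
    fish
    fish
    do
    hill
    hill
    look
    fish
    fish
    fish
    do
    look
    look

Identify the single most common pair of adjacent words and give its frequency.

Bigram frequencies (highest first):
  look look: 5
  hill look: 4
  do do: 4
  fish fish: 3
  look fish: 2
  fish hill: 2
  … (9 more, each ≤ 2)

"look look", 5 times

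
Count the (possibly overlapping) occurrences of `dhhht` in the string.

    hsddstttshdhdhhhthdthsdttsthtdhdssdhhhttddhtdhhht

Sliding a length-5 window over the 49 characters (45 positions):
  position 13–17: dhhht
  position 35–39: dhhht
  position 45–49: dhhht

3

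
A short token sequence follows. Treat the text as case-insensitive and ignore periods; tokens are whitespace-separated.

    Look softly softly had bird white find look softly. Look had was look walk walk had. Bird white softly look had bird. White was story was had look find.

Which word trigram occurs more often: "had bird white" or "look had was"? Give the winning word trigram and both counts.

"had bird white": 3 occurrences
"look had was": 1 occurrence

"had bird white" (3 vs 1)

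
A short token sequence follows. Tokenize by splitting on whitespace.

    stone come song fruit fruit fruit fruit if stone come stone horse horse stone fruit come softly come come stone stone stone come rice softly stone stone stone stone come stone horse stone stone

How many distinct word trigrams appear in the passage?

34 tokens → 32 trigram windows in total.
Repeated trigrams (each contributes count−1 duplicates):
  stone stone stone: 3
  come stone horse: 2
  fruit fruit fruit: 2
  stone come stone: 2
  stone stone come: 2
6 duplicate windows → 32 − 6 = 26 distinct.

26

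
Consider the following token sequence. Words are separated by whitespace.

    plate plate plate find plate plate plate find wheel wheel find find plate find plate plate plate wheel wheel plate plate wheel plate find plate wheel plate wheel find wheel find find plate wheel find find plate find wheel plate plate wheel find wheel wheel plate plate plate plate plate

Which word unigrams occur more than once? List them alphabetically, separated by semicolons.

Unigram counts meeting the condition (more than once):
  find: 13
  plate: 24
  wheel: 13

find; plate; wheel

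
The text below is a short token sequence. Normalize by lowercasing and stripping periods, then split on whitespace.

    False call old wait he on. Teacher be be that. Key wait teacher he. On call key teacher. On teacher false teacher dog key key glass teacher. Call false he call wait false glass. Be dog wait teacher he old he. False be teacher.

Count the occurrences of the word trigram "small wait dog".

Scanning the 42 overlapping trigram windows for "small wait dog":
  (none found)

0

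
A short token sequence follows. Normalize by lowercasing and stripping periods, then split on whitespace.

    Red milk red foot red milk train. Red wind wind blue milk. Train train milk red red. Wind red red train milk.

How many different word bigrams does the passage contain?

15

22 tokens → 21 bigram windows in total.
Repeated bigrams (each contributes count−1 duplicates):
  milk red: 2
  milk train: 2
  red milk: 2
  red red: 2
  red wind: 2
  train milk: 2
6 duplicate windows → 21 − 6 = 15 distinct.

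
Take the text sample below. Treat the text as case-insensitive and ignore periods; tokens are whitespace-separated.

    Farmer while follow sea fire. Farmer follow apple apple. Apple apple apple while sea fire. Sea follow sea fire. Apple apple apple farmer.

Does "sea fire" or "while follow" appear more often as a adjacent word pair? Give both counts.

"sea fire": 3 occurrences
"while follow": 1 occurrence

"sea fire" (3 vs 1)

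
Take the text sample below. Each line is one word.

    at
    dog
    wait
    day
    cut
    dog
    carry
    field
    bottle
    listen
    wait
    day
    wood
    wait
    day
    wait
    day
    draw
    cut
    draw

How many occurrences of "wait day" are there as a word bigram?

4

Scanning the 19 overlapping bigram windows for "wait day":
  position 3–4: wait day
  position 11–12: wait day
  position 14–15: wait day
  position 16–17: wait day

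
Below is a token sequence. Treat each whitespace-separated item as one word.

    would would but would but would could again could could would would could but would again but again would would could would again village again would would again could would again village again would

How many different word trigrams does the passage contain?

25

34 tokens → 32 trigram windows in total.
Repeated trigrams (each contributes count−1 duplicates):
  again village again: 2
  again would would: 2
  could would again: 2
  village again would: 2
  would again village: 2
  would but would: 2
  would would could: 2
7 duplicate windows → 32 − 7 = 25 distinct.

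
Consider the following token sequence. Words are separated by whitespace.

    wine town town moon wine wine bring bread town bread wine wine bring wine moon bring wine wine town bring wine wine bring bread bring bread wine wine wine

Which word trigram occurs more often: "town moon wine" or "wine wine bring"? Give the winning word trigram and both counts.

"wine wine bring" (3 vs 1)

"town moon wine": 1 occurrence
"wine wine bring": 3 occurrences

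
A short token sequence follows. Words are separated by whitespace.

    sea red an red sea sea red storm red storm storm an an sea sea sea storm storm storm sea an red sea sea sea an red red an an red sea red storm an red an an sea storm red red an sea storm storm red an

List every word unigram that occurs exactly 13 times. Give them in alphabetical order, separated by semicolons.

red; sea

Unigram counts meeting the condition (exactly 13 times):
  red: 13
  sea: 13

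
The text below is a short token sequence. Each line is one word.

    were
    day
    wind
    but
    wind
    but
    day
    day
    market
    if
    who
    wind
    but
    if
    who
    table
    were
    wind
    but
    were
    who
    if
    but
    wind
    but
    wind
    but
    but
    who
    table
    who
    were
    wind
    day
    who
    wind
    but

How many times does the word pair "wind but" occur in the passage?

Scanning the 36 overlapping bigram windows for "wind but":
  position 3–4: wind but
  position 5–6: wind but
  position 12–13: wind but
  position 18–19: wind but
  position 24–25: wind but
  position 26–27: wind but
  position 36–37: wind but

7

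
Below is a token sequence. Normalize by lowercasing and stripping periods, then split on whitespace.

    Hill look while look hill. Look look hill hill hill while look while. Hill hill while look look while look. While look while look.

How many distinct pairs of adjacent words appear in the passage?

8

24 tokens → 23 bigram windows in total.
Repeated bigrams (each contributes count−1 duplicates):
  while look: 6
  look while: 5
  hill hill: 3
  hill look: 2
  hill while: 2
  look hill: 2
  look look: 2
15 duplicate windows → 23 − 15 = 8 distinct.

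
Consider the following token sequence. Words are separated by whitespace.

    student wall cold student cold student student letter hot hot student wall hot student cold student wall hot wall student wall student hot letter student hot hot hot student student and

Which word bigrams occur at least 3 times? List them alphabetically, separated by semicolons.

cold student; hot hot; hot student; student wall

Bigram counts meeting the condition (at least 3 times):
  cold student: 3
  hot hot: 3
  hot student: 3
  student wall: 4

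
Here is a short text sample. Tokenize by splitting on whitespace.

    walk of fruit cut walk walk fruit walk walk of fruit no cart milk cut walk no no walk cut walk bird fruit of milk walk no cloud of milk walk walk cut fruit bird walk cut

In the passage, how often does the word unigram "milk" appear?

3

Scanning the 37 tokens for "milk":
  position 14: milk
  position 25: milk
  position 30: milk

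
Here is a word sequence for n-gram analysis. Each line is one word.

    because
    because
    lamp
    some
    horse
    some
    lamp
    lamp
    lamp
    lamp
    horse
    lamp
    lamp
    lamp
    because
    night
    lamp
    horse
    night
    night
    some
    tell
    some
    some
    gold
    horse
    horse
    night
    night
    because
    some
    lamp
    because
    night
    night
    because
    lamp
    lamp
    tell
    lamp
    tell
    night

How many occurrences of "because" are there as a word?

6

Scanning the 42 tokens for "because":
  position 1: because
  position 2: because
  position 15: because
  position 30: because
  position 33: because
  position 36: because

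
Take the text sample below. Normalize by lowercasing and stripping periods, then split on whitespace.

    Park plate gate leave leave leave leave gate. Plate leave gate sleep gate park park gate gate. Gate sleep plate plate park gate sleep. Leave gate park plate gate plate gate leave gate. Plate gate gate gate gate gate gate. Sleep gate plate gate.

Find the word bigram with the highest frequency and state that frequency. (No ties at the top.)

Bigram frequencies (highest first):
  gate gate: 7
  plate gate: 5
  leave gate: 4
  gate plate: 4
  gate sleep: 4
  leave leave: 3
  … (11 more, each ≤ 2)

"gate gate", 7 times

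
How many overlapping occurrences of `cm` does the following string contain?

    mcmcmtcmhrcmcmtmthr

5

Sliding a length-2 window over the 19 characters (18 positions):
  position 2–3: cm
  position 4–5: cm
  position 7–8: cm
  position 11–12: cm
  position 13–14: cm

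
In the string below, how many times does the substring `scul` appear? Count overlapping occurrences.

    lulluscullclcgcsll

Sliding a length-4 window over the 18 characters (15 positions):
  position 6–9: scul

1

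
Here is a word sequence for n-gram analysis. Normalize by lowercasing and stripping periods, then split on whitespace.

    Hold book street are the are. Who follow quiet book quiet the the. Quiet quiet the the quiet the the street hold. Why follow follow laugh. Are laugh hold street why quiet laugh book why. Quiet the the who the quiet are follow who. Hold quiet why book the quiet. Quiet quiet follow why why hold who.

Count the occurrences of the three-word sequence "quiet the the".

Scanning the 55 overlapping trigram windows for "quiet the the":
  position 11–13: quiet the the
  position 15–17: quiet the the
  position 18–20: quiet the the
  position 36–38: quiet the the

4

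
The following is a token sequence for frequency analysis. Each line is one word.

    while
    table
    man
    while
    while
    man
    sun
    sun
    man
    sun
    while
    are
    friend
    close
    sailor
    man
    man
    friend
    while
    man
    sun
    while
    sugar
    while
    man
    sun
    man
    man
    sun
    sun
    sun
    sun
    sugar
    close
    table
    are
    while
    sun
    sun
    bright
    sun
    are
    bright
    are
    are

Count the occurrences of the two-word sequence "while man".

3

Scanning the 44 overlapping bigram windows for "while man":
  position 5–6: while man
  position 19–20: while man
  position 24–25: while man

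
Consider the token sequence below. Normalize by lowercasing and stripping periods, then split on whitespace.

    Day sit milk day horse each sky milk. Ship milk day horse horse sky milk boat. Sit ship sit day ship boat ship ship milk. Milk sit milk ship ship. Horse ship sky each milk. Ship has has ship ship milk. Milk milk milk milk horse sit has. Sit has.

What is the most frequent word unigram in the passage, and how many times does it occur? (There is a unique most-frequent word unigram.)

"milk", 13 times

Unigram frequencies (highest first):
  milk: 13
  ship: 11
  sit: 6
  horse: 5
  day: 4
  has: 4
  … (3 more, each ≤ 3)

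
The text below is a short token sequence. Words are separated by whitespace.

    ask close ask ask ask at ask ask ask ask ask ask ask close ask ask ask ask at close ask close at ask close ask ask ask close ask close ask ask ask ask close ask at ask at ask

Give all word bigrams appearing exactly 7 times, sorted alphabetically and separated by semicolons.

Bigram counts meeting the condition (exactly 7 times):
  ask close: 7
  close ask: 7

ask close; close ask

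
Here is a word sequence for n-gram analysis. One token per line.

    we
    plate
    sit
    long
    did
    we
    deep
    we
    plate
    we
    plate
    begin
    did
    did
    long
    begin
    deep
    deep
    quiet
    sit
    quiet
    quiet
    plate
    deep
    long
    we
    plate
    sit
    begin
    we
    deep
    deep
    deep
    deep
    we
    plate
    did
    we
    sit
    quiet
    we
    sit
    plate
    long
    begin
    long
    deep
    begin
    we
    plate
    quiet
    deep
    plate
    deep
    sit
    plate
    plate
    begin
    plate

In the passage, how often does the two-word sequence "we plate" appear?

6

Scanning the 58 overlapping bigram windows for "we plate":
  position 1–2: we plate
  position 8–9: we plate
  position 10–11: we plate
  position 26–27: we plate
  position 35–36: we plate
  position 49–50: we plate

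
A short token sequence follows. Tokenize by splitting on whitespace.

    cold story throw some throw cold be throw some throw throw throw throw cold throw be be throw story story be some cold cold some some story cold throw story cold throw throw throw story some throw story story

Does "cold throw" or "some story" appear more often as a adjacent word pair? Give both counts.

"cold throw": 3 occurrences
"some story": 1 occurrence

"cold throw" (3 vs 1)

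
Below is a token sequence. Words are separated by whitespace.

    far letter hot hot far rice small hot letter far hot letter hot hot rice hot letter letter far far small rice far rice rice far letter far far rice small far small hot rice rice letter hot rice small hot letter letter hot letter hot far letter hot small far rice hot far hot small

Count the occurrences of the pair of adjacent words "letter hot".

Scanning the 55 overlapping bigram windows for "letter hot":
  position 2–3: letter hot
  position 12–13: letter hot
  position 37–38: letter hot
  position 43–44: letter hot
  position 45–46: letter hot
  position 48–49: letter hot

6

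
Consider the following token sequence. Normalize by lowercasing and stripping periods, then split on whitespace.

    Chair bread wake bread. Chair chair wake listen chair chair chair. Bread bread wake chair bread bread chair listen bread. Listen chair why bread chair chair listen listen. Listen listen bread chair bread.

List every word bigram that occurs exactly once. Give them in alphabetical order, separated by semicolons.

Bigram counts meeting the condition (exactly once):
  bread listen: 1
  chair wake: 1
  chair why: 1
  wake bread: 1
  wake chair: 1
  wake listen: 1
  why bread: 1

bread listen; chair wake; chair why; wake bread; wake chair; wake listen; why bread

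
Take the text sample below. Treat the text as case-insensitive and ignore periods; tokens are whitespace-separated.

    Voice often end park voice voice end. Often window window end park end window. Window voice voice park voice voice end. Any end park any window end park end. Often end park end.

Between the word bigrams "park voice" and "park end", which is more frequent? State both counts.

"park end" (3 vs 2)

"park voice": 2 occurrences
"park end": 3 occurrences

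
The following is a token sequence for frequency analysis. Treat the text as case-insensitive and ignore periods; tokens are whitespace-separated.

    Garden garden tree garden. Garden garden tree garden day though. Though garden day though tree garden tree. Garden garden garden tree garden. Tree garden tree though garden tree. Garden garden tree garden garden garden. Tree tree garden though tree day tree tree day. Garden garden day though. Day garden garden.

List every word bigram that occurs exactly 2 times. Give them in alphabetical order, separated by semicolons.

day garden; though garden; though tree; tree day; tree tree

Bigram counts meeting the condition (exactly 2 times):
  day garden: 2
  though garden: 2
  though tree: 2
  tree day: 2
  tree tree: 2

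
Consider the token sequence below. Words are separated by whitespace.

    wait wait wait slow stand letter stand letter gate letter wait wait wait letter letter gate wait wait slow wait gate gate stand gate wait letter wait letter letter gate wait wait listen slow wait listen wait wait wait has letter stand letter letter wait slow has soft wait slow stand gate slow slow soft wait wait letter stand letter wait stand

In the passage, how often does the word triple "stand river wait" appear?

0

Scanning the 60 overlapping trigram windows for "stand river wait":
  (none found)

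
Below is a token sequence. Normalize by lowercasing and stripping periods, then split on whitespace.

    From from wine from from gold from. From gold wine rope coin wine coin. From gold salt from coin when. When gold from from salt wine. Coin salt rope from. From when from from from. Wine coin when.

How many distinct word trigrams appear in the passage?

38 tokens → 36 trigram windows in total.
Repeated trigrams (each contributes count−1 duplicates):
  from from gold: 2
  from from wine: 2
  gold from from: 2
3 duplicate windows → 36 − 3 = 33 distinct.

33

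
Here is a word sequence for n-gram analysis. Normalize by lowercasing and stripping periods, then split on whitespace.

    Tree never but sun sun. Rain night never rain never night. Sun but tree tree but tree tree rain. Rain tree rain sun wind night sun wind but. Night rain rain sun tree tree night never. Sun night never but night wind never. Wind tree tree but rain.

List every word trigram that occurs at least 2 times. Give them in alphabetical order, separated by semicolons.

Trigram counts meeting the condition (at least 2 times):
  but tree tree: 2
  tree tree but: 2

but tree tree; tree tree but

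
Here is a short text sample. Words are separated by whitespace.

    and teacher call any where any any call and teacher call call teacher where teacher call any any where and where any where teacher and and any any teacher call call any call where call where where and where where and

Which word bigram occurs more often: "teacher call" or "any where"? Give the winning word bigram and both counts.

"teacher call" (4 vs 3)

"teacher call": 4 occurrences
"any where": 3 occurrences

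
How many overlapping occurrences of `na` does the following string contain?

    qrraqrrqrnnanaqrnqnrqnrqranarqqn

3

Sliding a length-2 window over the 32 characters (31 positions):
  position 11–12: na
  position 13–14: na
  position 27–28: na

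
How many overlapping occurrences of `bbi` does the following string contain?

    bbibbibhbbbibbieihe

Sliding a length-3 window over the 19 characters (17 positions):
  position 1–3: bbi
  position 4–6: bbi
  position 10–12: bbi
  position 13–15: bbi

4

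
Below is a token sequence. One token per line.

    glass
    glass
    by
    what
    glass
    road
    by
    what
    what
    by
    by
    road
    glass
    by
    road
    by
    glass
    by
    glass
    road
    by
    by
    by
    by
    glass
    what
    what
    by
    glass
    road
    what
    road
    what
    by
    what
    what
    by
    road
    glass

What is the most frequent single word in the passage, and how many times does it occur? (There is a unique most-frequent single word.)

"by", 14 times

Unigram frequencies (highest first):
  by: 14
  glass: 9
  what: 9
  road: 7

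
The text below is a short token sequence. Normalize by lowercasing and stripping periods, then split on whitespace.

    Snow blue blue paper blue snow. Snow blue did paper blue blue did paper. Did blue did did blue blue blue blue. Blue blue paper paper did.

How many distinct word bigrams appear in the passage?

27 tokens → 26 bigram windows in total.
Repeated bigrams (each contributes count−1 duplicates):
  blue blue: 7
  blue did: 3
  blue paper: 2
  did blue: 2
  did paper: 2
  paper blue: 2
  paper did: 2
  snow blue: 2
14 duplicate windows → 26 − 14 = 12 distinct.

12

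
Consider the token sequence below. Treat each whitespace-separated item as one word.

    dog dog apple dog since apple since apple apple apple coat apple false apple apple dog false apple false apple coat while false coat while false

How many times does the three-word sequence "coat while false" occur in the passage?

2

Scanning the 24 overlapping trigram windows for "coat while false":
  position 21–23: coat while false
  position 24–26: coat while false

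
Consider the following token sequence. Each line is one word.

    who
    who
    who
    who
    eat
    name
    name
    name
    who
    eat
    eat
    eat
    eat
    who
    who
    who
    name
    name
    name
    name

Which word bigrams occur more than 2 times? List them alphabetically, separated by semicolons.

eat eat; name name; who who

Bigram counts meeting the condition (more than 2 times):
  eat eat: 3
  name name: 5
  who who: 5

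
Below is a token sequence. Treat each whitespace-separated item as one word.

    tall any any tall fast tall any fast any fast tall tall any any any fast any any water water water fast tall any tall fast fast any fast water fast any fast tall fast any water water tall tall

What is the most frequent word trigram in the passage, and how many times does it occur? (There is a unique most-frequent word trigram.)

Trigram frequencies (highest first):
  fast any fast: 3
  tall any any: 2
  any tall fast: 2
  fast tall any: 2
  any fast any: 2
  any fast tall: 2
  … (24 more, each ≤ 2)

"fast any fast", 3 times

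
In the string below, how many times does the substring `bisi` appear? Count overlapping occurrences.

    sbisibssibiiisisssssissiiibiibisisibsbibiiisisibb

Sliding a length-4 window over the 49 characters (46 positions):
  position 2–5: bisi
  position 30–33: bisi

2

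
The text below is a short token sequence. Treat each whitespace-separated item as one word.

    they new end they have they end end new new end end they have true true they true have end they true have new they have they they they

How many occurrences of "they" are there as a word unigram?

Scanning the 29 tokens for "they":
  position 1: they
  position 4: they
  position 6: they
  position 13: they
  position 17: they
  position 21: they
  position 25: they
  position 27: they
  position 28: they
  position 29: they

10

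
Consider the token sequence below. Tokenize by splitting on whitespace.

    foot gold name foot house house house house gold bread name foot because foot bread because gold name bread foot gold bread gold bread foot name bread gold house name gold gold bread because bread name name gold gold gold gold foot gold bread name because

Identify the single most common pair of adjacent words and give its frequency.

"gold bread", 5 times

Bigram frequencies (highest first):
  gold bread: 5
  gold gold: 4
  foot gold: 3
  house house: 3
  bread name: 3
  gold name: 2
  … (19 more, each ≤ 2)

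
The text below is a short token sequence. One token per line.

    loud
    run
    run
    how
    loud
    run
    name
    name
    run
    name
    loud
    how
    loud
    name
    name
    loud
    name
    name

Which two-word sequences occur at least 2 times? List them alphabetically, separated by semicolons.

Bigram counts meeting the condition (at least 2 times):
  how loud: 2
  loud name: 2
  loud run: 2
  name loud: 2
  name name: 3
  run name: 2

how loud; loud name; loud run; name loud; name name; run name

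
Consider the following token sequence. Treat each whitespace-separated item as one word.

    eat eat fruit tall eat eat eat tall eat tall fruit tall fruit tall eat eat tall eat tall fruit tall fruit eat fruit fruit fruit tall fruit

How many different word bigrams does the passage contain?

8

28 tokens → 27 bigram windows in total.
Repeated bigrams (each contributes count−1 duplicates):
  fruit tall: 5
  tall fruit: 5
  eat eat: 4
  eat tall: 4
  tall eat: 4
  eat fruit: 2
  fruit fruit: 2
19 duplicate windows → 27 − 19 = 8 distinct.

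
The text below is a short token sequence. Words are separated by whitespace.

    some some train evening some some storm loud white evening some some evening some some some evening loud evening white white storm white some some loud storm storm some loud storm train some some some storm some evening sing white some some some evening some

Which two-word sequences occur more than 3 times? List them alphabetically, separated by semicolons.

evening some; some evening; some some

Bigram counts meeting the condition (more than 3 times):
  evening some: 4
  some evening: 4
  some some: 10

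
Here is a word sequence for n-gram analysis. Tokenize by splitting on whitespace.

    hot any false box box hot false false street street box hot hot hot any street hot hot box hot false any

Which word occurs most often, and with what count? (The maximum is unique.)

Unigram frequencies (highest first):
  hot: 8
  false: 4
  box: 4
  any: 3
  street: 3

"hot", 8 times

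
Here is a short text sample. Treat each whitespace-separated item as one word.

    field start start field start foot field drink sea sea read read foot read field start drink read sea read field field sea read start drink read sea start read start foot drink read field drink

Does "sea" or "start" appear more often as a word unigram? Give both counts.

"start" (7 vs 5)

"sea": 5 occurrences
"start": 7 occurrences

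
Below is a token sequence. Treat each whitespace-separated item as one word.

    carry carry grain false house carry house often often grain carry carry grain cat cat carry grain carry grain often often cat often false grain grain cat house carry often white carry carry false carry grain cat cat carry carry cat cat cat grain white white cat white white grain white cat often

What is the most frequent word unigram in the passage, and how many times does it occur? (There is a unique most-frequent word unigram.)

Unigram frequencies (highest first):
  carry: 13
  cat: 11
  grain: 10
  often: 7
  white: 6
  false: 3
  … (1 more, each ≤ 3)

"carry", 13 times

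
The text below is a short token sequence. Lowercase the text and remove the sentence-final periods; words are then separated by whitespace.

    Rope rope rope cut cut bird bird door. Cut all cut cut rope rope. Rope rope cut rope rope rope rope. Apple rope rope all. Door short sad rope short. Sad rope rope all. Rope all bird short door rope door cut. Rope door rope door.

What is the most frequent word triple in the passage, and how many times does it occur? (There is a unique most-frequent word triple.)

Trigram frequencies (highest first):
  rope rope rope: 5
  rope rope cut: 2
  cut rope rope: 2
  rope rope all: 2
  short sad rope: 2
  door rope door: 2
  … (29 more, each ≤ 1)

"rope rope rope", 5 times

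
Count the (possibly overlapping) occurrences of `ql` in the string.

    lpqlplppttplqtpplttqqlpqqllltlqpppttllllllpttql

4

Sliding a length-2 window over the 47 characters (46 positions):
  position 3–4: ql
  position 21–22: ql
  position 25–26: ql
  position 46–47: ql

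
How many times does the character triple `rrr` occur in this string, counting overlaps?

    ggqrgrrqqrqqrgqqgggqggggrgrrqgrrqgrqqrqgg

Sliding a length-3 window over the 41 characters (39 positions):
  (no match at any position)

0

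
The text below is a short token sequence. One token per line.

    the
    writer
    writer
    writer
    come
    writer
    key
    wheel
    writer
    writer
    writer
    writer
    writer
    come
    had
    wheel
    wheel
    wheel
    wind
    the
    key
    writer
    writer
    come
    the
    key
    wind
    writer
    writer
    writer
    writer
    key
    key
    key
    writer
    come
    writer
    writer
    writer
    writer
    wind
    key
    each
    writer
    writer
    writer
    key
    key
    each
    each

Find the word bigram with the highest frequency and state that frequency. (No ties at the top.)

Bigram frequencies (highest first):
  writer writer: 15
  writer come: 4
  writer key: 3
  key key: 3
  come writer: 2
  wheel wheel: 2
  … (17 more, each ≤ 2)

"writer writer", 15 times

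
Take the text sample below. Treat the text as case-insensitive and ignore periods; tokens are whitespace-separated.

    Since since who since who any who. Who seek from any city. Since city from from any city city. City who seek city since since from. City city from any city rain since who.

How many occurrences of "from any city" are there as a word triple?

3

Scanning the 32 overlapping trigram windows for "from any city":
  position 10–12: from any city
  position 16–18: from any city
  position 29–31: from any city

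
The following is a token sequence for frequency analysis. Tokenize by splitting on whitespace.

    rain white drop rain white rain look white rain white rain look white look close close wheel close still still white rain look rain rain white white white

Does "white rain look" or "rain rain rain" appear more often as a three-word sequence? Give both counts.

"white rain look": 3 occurrences
"rain rain rain": 0 occurrences

"white rain look" (3 vs 0)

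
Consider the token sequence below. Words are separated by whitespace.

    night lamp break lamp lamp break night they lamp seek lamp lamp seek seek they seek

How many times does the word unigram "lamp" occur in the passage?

Scanning the 16 tokens for "lamp":
  position 2: lamp
  position 4: lamp
  position 5: lamp
  position 9: lamp
  position 11: lamp
  position 12: lamp

6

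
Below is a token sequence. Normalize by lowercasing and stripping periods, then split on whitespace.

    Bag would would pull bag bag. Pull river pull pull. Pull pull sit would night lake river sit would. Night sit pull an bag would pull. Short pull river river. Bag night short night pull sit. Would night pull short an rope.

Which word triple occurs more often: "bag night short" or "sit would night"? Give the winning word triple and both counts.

"sit would night" (3 vs 1)

"bag night short": 1 occurrence
"sit would night": 3 occurrences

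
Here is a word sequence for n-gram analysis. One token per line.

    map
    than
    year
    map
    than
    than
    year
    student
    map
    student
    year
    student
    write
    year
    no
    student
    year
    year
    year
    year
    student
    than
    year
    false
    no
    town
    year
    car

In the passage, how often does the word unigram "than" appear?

4

Scanning the 28 tokens for "than":
  position 2: than
  position 5: than
  position 6: than
  position 22: than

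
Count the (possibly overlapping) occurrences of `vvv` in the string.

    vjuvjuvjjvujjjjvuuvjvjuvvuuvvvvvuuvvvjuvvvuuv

5

Sliding a length-3 window over the 45 characters (43 positions):
  position 28–30: vvv
  position 29–31: vvv
  position 30–32: vvv
  position 35–37: vvv
  position 40–42: vvv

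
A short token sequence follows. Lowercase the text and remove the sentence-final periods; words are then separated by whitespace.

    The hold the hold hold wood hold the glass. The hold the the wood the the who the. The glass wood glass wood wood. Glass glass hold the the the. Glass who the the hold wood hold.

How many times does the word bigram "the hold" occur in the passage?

4

Scanning the 36 overlapping bigram windows for "the hold":
  position 1–2: the hold
  position 3–4: the hold
  position 10–11: the hold
  position 34–35: the hold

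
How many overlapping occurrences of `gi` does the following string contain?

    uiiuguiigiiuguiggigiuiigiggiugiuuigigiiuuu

Sliding a length-2 window over the 42 characters (41 positions):
  position 9–10: gi
  position 17–18: gi
  position 19–20: gi
  position 24–25: gi
  position 27–28: gi
  position 30–31: gi
  position 35–36: gi
  position 37–38: gi

8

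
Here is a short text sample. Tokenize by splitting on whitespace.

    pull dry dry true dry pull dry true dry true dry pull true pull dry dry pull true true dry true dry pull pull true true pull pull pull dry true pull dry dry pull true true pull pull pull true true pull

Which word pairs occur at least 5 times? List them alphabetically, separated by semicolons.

dry pull; dry true; pull dry; pull pull; pull true; true dry; true pull

Bigram counts meeting the condition (at least 5 times):
  dry pull: 5
  dry true: 5
  pull dry: 5
  pull pull: 5
  pull true: 5
  true dry: 5
  true pull: 5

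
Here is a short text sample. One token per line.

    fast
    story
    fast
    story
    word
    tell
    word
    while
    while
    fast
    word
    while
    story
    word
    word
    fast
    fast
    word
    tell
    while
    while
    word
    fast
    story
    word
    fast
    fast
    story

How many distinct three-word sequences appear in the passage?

24

28 tokens → 26 trigram windows in total.
Repeated trigrams (each contributes count−1 duplicates):
  fast story word: 2
  word fast fast: 2
2 duplicate windows → 26 − 2 = 24 distinct.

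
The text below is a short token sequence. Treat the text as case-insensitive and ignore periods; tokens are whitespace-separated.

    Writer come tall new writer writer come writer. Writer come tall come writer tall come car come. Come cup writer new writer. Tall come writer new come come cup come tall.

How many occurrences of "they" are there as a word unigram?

0

Scanning the 31 tokens for "they":
  (none found)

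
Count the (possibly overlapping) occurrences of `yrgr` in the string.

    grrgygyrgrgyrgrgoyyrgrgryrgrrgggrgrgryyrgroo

Sliding a length-4 window over the 44 characters (41 positions):
  position 7–10: yrgr
  position 12–15: yrgr
  position 19–22: yrgr
  position 25–28: yrgr
  position 39–42: yrgr

5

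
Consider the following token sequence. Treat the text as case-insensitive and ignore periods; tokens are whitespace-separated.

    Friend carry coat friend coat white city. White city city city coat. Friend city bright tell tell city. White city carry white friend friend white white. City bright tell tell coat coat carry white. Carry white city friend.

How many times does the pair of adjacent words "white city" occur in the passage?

5

Scanning the 37 overlapping bigram windows for "white city":
  position 6–7: white city
  position 8–9: white city
  position 19–20: white city
  position 26–27: white city
  position 36–37: white city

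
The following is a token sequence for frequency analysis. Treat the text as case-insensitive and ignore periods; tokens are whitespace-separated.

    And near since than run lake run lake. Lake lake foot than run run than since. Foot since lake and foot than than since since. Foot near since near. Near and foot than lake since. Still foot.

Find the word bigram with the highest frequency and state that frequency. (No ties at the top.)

"foot than", 3 times

Bigram frequencies (highest first):
  foot than: 3
  near since: 2
  than run: 2
  run lake: 2
  lake lake: 2
  than since: 2
  … (21 more, each ≤ 2)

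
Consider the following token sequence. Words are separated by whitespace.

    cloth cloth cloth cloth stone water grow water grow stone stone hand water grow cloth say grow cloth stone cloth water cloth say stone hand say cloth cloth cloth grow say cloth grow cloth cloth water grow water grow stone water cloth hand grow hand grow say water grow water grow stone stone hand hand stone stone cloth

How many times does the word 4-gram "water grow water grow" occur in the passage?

3

Scanning the 55 overlapping 4-gram windows for "water grow water grow":
  position 6–9: water grow water grow
  position 36–39: water grow water grow
  position 48–51: water grow water grow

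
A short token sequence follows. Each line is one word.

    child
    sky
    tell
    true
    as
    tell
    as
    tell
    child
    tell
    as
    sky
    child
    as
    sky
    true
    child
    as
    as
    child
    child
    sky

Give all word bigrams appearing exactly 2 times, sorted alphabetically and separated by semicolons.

Bigram counts meeting the condition (exactly 2 times):
  as sky: 2
  as tell: 2
  child as: 2
  child sky: 2
  tell as: 2

as sky; as tell; child as; child sky; tell as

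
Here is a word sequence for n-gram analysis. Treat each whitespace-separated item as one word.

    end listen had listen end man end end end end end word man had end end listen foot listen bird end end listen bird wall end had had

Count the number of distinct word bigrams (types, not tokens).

19

28 tokens → 27 bigram windows in total.
Repeated bigrams (each contributes count−1 duplicates):
  end end: 6
  end listen: 3
  listen bird: 2
8 duplicate windows → 27 − 8 = 19 distinct.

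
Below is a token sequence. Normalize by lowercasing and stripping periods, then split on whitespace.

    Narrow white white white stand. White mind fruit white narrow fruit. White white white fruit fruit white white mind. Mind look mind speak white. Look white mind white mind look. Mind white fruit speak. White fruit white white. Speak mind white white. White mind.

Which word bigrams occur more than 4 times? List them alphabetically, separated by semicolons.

Bigram counts meeting the condition (more than 4 times):
  white mind: 5
  white white: 8

white mind; white white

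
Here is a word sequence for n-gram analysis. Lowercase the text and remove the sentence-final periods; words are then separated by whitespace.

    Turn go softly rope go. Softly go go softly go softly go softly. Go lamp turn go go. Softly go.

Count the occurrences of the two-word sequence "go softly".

Scanning the 19 overlapping bigram windows for "go softly":
  position 2–3: go softly
  position 5–6: go softly
  position 8–9: go softly
  position 10–11: go softly
  position 12–13: go softly
  position 18–19: go softly

6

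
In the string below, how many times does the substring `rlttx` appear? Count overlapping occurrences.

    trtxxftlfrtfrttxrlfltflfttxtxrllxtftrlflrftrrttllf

0

Sliding a length-5 window over the 50 characters (46 positions):
  (no match at any position)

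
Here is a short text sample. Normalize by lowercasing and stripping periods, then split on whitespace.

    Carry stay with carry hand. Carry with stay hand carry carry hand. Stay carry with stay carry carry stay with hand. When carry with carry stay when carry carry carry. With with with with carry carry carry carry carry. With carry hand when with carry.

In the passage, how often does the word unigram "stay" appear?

Scanning the 45 tokens for "stay":
  position 2: stay
  position 8: stay
  position 13: stay
  position 16: stay
  position 19: stay
  position 26: stay

6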